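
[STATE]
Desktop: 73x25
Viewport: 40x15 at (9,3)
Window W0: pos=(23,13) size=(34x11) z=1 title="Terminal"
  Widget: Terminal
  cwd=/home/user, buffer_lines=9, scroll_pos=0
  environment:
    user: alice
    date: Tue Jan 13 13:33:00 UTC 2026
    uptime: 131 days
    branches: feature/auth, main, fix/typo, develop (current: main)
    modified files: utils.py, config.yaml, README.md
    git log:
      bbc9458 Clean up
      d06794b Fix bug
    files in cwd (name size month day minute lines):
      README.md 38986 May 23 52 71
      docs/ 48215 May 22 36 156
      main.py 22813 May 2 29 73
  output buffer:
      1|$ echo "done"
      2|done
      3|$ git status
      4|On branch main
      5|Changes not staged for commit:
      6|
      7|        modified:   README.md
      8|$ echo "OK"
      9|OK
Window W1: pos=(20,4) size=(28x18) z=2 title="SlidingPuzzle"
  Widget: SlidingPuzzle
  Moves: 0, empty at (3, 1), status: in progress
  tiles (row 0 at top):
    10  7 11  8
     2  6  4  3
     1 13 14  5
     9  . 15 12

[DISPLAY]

                                        
           ┏━━━━━━━━━━━━━━━━━━━━━━━━━━┓ 
           ┃ SlidingPuzzle            ┃ 
           ┠──────────────────────────┨ 
           ┃┌────┬────┬────┬────┐     ┃ 
           ┃│ 10 │  7 │ 11 │  8 │     ┃ 
           ┃├────┼────┼────┼────┤     ┃ 
           ┃│  2 │  6 │  4 │  3 │     ┃ 
           ┃├────┼────┼────┼────┤     ┃ 
           ┃│  1 │ 13 │ 14 │  5 │     ┃ 
           ┃├────┼────┼────┼────┤     ┃━
           ┃│  9 │    │ 15 │ 12 │     ┃ 
           ┃└────┴────┴────┴────┘     ┃─
           ┃Moves: 0                  ┃ 
           ┃                          ┃ 


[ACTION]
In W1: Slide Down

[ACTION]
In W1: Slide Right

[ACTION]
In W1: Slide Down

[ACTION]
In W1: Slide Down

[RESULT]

                                        
           ┏━━━━━━━━━━━━━━━━━━━━━━━━━━┓ 
           ┃ SlidingPuzzle            ┃ 
           ┠──────────────────────────┨ 
           ┃┌────┬────┬────┬────┐     ┃ 
           ┃│    │  7 │ 11 │  8 │     ┃ 
           ┃├────┼────┼────┼────┤     ┃ 
           ┃│ 10 │  6 │  4 │  3 │     ┃ 
           ┃├────┼────┼────┼────┤     ┃ 
           ┃│  2 │  1 │ 14 │  5 │     ┃ 
           ┃├────┼────┼────┼────┤     ┃━
           ┃│  9 │ 13 │ 15 │ 12 │     ┃ 
           ┃└────┴────┴────┴────┘     ┃─
           ┃Moves: 4                  ┃ 
           ┃                          ┃ 


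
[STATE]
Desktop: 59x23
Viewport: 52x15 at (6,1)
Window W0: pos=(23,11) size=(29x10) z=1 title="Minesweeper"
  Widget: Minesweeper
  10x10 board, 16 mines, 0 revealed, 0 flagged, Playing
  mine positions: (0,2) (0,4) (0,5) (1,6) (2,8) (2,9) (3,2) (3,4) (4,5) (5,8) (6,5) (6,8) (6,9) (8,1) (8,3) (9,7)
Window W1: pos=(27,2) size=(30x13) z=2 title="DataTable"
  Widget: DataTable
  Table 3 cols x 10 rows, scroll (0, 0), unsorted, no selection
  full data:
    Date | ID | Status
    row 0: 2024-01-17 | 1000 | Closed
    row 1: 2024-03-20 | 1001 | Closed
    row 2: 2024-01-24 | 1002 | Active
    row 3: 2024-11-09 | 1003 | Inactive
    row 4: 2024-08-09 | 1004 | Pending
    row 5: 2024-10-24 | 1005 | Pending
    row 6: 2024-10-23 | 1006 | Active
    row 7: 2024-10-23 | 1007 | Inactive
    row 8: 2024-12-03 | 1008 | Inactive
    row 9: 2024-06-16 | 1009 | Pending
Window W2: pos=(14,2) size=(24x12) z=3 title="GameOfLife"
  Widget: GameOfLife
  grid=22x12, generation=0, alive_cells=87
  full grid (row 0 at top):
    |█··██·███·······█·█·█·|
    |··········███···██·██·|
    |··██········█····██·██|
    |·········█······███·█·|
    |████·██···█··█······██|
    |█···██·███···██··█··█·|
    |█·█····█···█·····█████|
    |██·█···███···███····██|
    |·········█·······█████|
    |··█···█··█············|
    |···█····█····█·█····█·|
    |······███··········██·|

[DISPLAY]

                                                    
        ┏━━━━━━━━━━━━━━━━━━━━━━┓━━━━━━━━━━━━━━━━━━┓ 
        ┃ GameOfLife           ┃                  ┃ 
        ┠──────────────────────┨──────────────────┨ 
        ┃Gen: 0                ┃│ID  │Status      ┃ 
        ┃··██········█····██·██┃┼────┼────────    ┃ 
        ┃·········█······███·█·┃│1000│Closed      ┃ 
        ┃████·██···█··█······██┃│1001│Closed      ┃ 
        ┃█···██·███···██··█··█·┃│1002│Active      ┃ 
        ┃█·█····█···█·····█████┃│1003│Inactive    ┃ 
        ┃██·█···███···███····██┃│1004│Pending     ┃ 
        ┃·········█·······█████┃│1005│Pending     ┃ 
        ┗━━━━━━━━━━━━━━━━━━━━━━┛│1006│Active      ┃ 
                 ┃■■■┗━━━━━━━━━━━━━━━━━━━━━━━━━━━━┛ 
                 ┃■■■■■■■■■■                 ┃      


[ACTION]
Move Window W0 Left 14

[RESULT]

                                                    
        ┏━━━━━━━━━━━━━━━━━━━━━━┓━━━━━━━━━━━━━━━━━━┓ 
        ┃ GameOfLife           ┃                  ┃ 
        ┠──────────────────────┨──────────────────┨ 
        ┃Gen: 0                ┃│ID  │Status      ┃ 
        ┃··██········█····██·██┃┼────┼────────    ┃ 
        ┃·········█······███·█·┃│1000│Closed      ┃ 
        ┃████·██···█··█······██┃│1001│Closed      ┃ 
        ┃█···██·███···██··█··█·┃│1002│Active      ┃ 
        ┃█·█····█···█·····█████┃│1003│Inactive    ┃ 
   ┏━━━━┃██·█···███···███····██┃│1004│Pending     ┃ 
   ┃ Min┃·········█·······█████┃│1005│Pending     ┃ 
   ┠────┗━━━━━━━━━━━━━━━━━━━━━━┛│1006│Active      ┃ 
   ┃■■■■■■■■■■       ┗━━━━━━━━━━━━━━━━━━━━━━━━━━━━┛ 
   ┃■■■■■■■■■■                 ┃                    


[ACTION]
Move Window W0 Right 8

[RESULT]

                                                    
        ┏━━━━━━━━━━━━━━━━━━━━━━┓━━━━━━━━━━━━━━━━━━┓ 
        ┃ GameOfLife           ┃                  ┃ 
        ┠──────────────────────┨──────────────────┨ 
        ┃Gen: 0                ┃│ID  │Status      ┃ 
        ┃··██········█····██·██┃┼────┼────────    ┃ 
        ┃·········█······███·█·┃│1000│Closed      ┃ 
        ┃████·██···█··█······██┃│1001│Closed      ┃ 
        ┃█···██·███···██··█··█·┃│1002│Active      ┃ 
        ┃█·█····█···█·····█████┃│1003│Inactive    ┃ 
        ┃██·█···███···███····██┃│1004│Pending     ┃ 
        ┃·········█·······█████┃│1005│Pending     ┃ 
        ┗━━━━━━━━━━━━━━━━━━━━━━┛│1006│Active      ┃ 
           ┃■■■■■■■■■┗━━━━━━━━━━━━━━━━━━━━━━━━━━━━┛ 
           ┃■■■■■■■■■■                 ┃            


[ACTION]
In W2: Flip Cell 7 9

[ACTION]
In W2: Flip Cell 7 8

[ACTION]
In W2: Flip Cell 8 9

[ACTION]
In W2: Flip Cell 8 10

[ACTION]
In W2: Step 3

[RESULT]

                                                    
        ┏━━━━━━━━━━━━━━━━━━━━━━┓━━━━━━━━━━━━━━━━━━┓ 
        ┃ GameOfLife           ┃                  ┃ 
        ┠──────────────────────┨──────────────────┨ 
        ┃Gen: 3                ┃│ID  │Status      ┃ 
        ┃···█·█······██··█·█·█·┃┼────┼────────    ┃ 
        ┃█····██···█··█████·██·┃│1000│Closed      ┃ 
        ┃█····██··█····██··█···┃│1001│Closed      ┃ 
        ┃█···██·█·█·······█·█··┃│1002│Active      ┃ 
        ┃█····██·██·██·····██··┃│1003│Inactive    ┃ 
        ┃█··█·██·····█████···█·┃│1004│Pending     ┃ 
        ┃·█············████··█·┃│1005│Pending     ┃ 
        ┗━━━━━━━━━━━━━━━━━━━━━━┛│1006│Active      ┃ 
           ┃■■■■■■■■■┗━━━━━━━━━━━━━━━━━━━━━━━━━━━━┛ 
           ┃■■■■■■■■■■                 ┃            


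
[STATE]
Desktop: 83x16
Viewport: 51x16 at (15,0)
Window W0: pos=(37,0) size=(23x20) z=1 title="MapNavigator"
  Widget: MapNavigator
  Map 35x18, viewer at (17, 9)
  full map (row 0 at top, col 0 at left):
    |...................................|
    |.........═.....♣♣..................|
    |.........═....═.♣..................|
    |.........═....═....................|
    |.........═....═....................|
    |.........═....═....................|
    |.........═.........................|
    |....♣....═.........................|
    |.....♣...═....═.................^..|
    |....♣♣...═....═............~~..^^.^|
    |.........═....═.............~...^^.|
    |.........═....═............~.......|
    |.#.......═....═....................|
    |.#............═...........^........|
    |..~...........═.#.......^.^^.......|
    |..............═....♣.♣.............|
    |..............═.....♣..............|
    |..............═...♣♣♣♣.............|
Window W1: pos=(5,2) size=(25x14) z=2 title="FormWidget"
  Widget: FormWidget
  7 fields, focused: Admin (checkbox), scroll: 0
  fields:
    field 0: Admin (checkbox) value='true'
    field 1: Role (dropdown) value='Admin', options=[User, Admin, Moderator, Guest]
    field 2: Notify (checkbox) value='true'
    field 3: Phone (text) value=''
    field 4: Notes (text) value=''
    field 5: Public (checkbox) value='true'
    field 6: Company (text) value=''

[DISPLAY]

                      ┏━━━━━━━━━━━━━━━━━━━━━┓      
                      ┃ MapNavigator        ┃      
━━━━━━━━━━━━━━┓       ┠─────────────────────┨      
et            ┃       ┃..═.....♣♣...........┃      
──────────────┨       ┃..═....═.♣...........┃      
     [x]      ┃       ┃..═....═.............┃      
     [Admin ▼]┃       ┃..═....═.............┃      
     [x]      ┃       ┃..═....═.............┃      
     [       ]┃       ┃..═..................┃      
     [       ]┃       ┃..═..................┃      
     [x]      ┃       ┃..═....═.............┃      
:    [       ]┃       ┃..═....═..@.........~┃      
              ┃       ┃..═....═.............┃      
              ┃       ┃..═....═............~┃      
              ┃       ┃..═....═.............┃      
━━━━━━━━━━━━━━┛       ┃.......═...........^.┃      


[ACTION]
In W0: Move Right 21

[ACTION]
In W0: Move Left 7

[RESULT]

                      ┏━━━━━━━━━━━━━━━━━━━━━┓      
                      ┃ MapNavigator        ┃      
━━━━━━━━━━━━━━┓       ┠─────────────────────┨      
et            ┃       ┃..................   ┃      
──────────────┨       ┃..................   ┃      
     [x]      ┃       ┃..................   ┃      
     [Admin ▼]┃       ┃..................   ┃      
     [x]      ┃       ┃..................   ┃      
     [       ]┃       ┃..................   ┃      
     [       ]┃       ┃..................   ┃      
     [x]      ┃       ┃...............^..   ┃      
:    [       ]┃       ┃..........@~..^^.^   ┃      
              ┃       ┃...........~...^^.   ┃      
              ┃       ┃..........~.......   ┃      
              ┃       ┃..................   ┃      
━━━━━━━━━━━━━━┛       ┃.........^........   ┃      


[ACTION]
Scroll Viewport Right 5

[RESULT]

                 ┏━━━━━━━━━━━━━━━━━━━━━┓           
                 ┃ MapNavigator        ┃           
━━━━━━━━━┓       ┠─────────────────────┨           
         ┃       ┃..................   ┃           
─────────┨       ┃..................   ┃           
[x]      ┃       ┃..................   ┃           
[Admin ▼]┃       ┃..................   ┃           
[x]      ┃       ┃..................   ┃           
[       ]┃       ┃..................   ┃           
[       ]┃       ┃..................   ┃           
[x]      ┃       ┃...............^..   ┃           
[       ]┃       ┃..........@~..^^.^   ┃           
         ┃       ┃...........~...^^.   ┃           
         ┃       ┃..........~.......   ┃           
         ┃       ┃..................   ┃           
━━━━━━━━━┛       ┃.........^........   ┃           


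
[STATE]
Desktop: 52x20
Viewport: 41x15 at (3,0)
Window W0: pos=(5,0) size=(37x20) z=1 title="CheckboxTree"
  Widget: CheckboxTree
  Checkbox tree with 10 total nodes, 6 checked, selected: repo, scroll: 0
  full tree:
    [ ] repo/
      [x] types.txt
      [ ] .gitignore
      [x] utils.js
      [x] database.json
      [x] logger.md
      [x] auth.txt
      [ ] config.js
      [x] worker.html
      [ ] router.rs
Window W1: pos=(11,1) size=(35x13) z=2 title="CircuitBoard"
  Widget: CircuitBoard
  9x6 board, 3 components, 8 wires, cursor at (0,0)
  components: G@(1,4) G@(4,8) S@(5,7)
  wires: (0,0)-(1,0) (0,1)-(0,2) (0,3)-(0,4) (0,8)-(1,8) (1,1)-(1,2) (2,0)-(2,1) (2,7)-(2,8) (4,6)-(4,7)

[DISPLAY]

  ┏━━━━━━━━━━━━━━━━━━━━━━━━━━━━━━━━━━━┓  
  ┃ Chec┏━━━━━━━━━━━━━━━━━━━━━━━━━━━━━━━━
  ┠─────┃ CircuitBoard                   
  ┃>[-] ┠────────────────────────────────
  ┃   [x┃   0 1 2 3 4 5 6 7 8            
  ┃   [ ┃0  [.]  · ─ ·   · ─ ·           
  ┃   [x┃    │                           
  ┃   [x┃1   ·   · ─ ·       G           
  ┃   [x┃                                
  ┃   [x┃2   · ─ ·                       
  ┃   [ ┃                                
  ┃   [x┃3                               
  ┃   [ ┃                                
  ┃     ┗━━━━━━━━━━━━━━━━━━━━━━━━━━━━━━━━
  ┃                                   ┃  


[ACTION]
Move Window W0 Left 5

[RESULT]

━━━━━━━━━━━━━━━━━━━━━━━━━━━━━━━━━┓       
heckboxT┏━━━━━━━━━━━━━━━━━━━━━━━━━━━━━━━━
────────┃ CircuitBoard                   
-] repo/┠────────────────────────────────
 [x] typ┃   0 1 2 3 4 5 6 7 8            
 [ ] .gi┃0  [.]  · ─ ·   · ─ ·           
 [x] uti┃    │                           
 [x] dat┃1   ·   · ─ ·       G           
 [x] log┃                                
 [x] aut┃2   · ─ ·                       
 [ ] con┃                                
 [x] wor┃3                               
 [ ] rou┃                                
        ┗━━━━━━━━━━━━━━━━━━━━━━━━━━━━━━━━
                                 ┃       


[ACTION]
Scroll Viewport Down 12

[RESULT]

 [ ] .gi┃0  [.]  · ─ ·   · ─ ·           
 [x] uti┃    │                           
 [x] dat┃1   ·   · ─ ·       G           
 [x] log┃                                
 [x] aut┃2   · ─ ·                       
 [ ] con┃                                
 [x] wor┃3                               
 [ ] rou┃                                
        ┗━━━━━━━━━━━━━━━━━━━━━━━━━━━━━━━━
                                 ┃       
                                 ┃       
                                 ┃       
                                 ┃       
                                 ┃       
━━━━━━━━━━━━━━━━━━━━━━━━━━━━━━━━━┛       


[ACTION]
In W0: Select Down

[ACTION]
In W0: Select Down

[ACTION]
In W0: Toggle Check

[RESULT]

 [x] .gi┃0  [.]  · ─ ·   · ─ ·           
 [x] uti┃    │                           
 [x] dat┃1   ·   · ─ ·       G           
 [x] log┃                                
 [x] aut┃2   · ─ ·                       
 [ ] con┃                                
 [x] wor┃3                               
 [ ] rou┃                                
        ┗━━━━━━━━━━━━━━━━━━━━━━━━━━━━━━━━
                                 ┃       
                                 ┃       
                                 ┃       
                                 ┃       
                                 ┃       
━━━━━━━━━━━━━━━━━━━━━━━━━━━━━━━━━┛       


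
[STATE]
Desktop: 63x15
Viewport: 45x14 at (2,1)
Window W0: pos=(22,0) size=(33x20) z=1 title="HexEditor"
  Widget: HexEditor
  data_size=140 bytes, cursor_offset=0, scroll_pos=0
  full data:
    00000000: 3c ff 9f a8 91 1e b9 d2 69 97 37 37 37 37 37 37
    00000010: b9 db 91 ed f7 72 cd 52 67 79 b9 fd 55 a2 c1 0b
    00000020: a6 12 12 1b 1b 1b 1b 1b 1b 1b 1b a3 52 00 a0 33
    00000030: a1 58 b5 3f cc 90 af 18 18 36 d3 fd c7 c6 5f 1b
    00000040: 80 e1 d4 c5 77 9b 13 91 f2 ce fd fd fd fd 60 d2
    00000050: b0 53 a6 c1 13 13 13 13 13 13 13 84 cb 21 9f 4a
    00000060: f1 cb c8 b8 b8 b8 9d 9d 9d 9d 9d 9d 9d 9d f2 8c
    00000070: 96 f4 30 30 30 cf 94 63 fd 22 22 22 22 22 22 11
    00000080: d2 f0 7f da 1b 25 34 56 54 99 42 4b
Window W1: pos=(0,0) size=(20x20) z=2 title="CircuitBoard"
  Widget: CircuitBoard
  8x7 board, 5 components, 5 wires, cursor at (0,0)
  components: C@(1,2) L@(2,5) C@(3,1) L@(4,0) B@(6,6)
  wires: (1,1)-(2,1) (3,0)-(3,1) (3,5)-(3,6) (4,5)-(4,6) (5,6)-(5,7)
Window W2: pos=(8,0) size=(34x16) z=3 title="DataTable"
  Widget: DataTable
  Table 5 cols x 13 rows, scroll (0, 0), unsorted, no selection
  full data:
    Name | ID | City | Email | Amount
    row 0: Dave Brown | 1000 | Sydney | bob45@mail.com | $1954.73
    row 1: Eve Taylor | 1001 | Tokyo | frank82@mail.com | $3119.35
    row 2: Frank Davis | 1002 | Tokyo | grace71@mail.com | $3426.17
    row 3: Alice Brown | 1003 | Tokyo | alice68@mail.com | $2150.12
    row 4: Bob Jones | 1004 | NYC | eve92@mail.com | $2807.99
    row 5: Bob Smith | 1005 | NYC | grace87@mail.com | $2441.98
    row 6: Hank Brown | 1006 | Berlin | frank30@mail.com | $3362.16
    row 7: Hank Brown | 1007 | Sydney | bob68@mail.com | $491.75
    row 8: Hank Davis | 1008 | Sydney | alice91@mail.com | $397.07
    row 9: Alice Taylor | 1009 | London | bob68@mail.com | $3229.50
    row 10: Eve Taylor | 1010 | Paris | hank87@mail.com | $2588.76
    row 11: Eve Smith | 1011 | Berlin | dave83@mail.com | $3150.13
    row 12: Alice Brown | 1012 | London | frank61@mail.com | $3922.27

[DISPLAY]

Circui┃ DataTable                      ┃     
──────┠────────────────────────────────┨─────
  0 1 ┃Name        │ID  │City  │Email  ┃a8 91
  [.] ┃────────────┼────┼──────┼───────┃ed f7
      ┃Dave Brown  │1000│Sydney│bob45@m┃1b 1b
      ┃Eve Taylor  │1001│Tokyo │frank82┃3f cc
      ┃Frank Davis │1002│Tokyo │grace71┃c5 77
      ┃Alice Brown │1003│Tokyo │alice68┃c1 13
      ┃Bob Jones   │1004│NYC   │eve92@m┃b8 b8
   · ─┃Bob Smith   │1005│NYC   │grace87┃30 30
      ┃Hank Brown  │1006│Berlin│frank30┃da 1b
   L  ┃Hank Brown  │1007│Sydney│bob68@m┃     
      ┃Hank Davis  │1008│Sydney│alice91┃     
      ┃Alice Taylor│1009│London│bob68@m┃     


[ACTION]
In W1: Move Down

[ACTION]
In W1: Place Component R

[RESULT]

Circui┃ DataTable                      ┃     
──────┠────────────────────────────────┨─────
  0 1 ┃Name        │ID  │City  │Email  ┃a8 91
      ┃────────────┼────┼──────┼───────┃ed f7
      ┃Dave Brown  │1000│Sydney│bob45@m┃1b 1b
  [R] ┃Eve Taylor  │1001│Tokyo │frank82┃3f cc
      ┃Frank Davis │1002│Tokyo │grace71┃c5 77
      ┃Alice Brown │1003│Tokyo │alice68┃c1 13
      ┃Bob Jones   │1004│NYC   │eve92@m┃b8 b8
   · ─┃Bob Smith   │1005│NYC   │grace87┃30 30
      ┃Hank Brown  │1006│Berlin│frank30┃da 1b
   L  ┃Hank Brown  │1007│Sydney│bob68@m┃     
      ┃Hank Davis  │1008│Sydney│alice91┃     
      ┃Alice Taylor│1009│London│bob68@m┃     


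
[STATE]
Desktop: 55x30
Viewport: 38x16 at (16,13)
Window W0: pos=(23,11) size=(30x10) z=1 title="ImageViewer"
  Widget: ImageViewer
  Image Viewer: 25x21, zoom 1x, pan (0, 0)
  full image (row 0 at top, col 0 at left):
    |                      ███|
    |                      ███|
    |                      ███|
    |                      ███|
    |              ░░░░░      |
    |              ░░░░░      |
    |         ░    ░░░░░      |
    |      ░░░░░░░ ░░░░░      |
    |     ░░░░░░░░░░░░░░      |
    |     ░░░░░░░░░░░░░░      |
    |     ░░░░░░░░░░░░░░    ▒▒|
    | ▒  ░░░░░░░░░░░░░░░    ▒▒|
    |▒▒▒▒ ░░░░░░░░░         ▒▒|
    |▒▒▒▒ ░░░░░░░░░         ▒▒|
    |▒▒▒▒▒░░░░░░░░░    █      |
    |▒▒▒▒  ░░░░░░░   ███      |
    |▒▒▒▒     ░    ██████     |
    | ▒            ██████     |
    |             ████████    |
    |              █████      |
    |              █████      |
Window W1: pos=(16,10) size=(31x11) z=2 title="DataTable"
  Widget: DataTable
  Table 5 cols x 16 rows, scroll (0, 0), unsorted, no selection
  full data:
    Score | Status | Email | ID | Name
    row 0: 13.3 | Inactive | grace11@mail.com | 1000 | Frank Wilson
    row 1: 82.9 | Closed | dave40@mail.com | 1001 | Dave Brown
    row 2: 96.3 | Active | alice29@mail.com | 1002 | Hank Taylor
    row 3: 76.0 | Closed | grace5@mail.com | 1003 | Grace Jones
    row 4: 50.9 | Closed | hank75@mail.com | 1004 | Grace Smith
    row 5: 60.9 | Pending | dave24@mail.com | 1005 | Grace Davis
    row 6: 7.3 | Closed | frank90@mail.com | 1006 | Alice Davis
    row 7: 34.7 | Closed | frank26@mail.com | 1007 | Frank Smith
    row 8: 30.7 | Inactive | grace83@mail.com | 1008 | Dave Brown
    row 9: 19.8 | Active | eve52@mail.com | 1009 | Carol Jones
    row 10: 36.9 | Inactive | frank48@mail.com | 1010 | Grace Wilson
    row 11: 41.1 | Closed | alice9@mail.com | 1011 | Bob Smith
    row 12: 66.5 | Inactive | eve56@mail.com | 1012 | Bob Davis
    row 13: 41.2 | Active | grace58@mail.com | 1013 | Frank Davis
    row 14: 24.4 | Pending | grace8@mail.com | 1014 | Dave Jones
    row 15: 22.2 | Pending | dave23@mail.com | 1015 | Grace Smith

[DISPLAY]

┃Score│Status  │Email         ┃─────┨ 
┃─────┼────────┼──────────────┃██   ┃ 
┃13.3 │Inactive│grace11@mail.c┃██   ┃ 
┃82.9 │Closed  │dave40@mail.co┃██   ┃ 
┃96.3 │Active  │alice29@mail.c┃██   ┃ 
┃76.0 │Closed  │grace5@mail.co┃     ┃ 
┃50.9 │Closed  │hank75@mail.co┃     ┃ 
┗━━━━━━━━━━━━━━━━━━━━━━━━━━━━━┛━━━━━┛ 
                                      
                                      
                                      
                                      
                                      
                                      
                                      
                                      


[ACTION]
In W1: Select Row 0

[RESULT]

┃Score│Status  │Email         ┃─────┨ 
┃─────┼────────┼──────────────┃██   ┃ 
┃>3.3 │Inactive│grace11@mail.c┃██   ┃ 
┃82.9 │Closed  │dave40@mail.co┃██   ┃ 
┃96.3 │Active  │alice29@mail.c┃██   ┃ 
┃76.0 │Closed  │grace5@mail.co┃     ┃ 
┃50.9 │Closed  │hank75@mail.co┃     ┃ 
┗━━━━━━━━━━━━━━━━━━━━━━━━━━━━━┛━━━━━┛ 
                                      
                                      
                                      
                                      
                                      
                                      
                                      
                                      


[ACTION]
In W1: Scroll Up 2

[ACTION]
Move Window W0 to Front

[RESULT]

┃Score│┠────────────────────────────┨ 
┃─────┼┃                      ███   ┃ 
┃>3.3 │┃                      ███   ┃ 
┃82.9 │┃                      ███   ┃ 
┃96.3 │┃                      ███   ┃ 
┃76.0 │┃              ░░░░░         ┃ 
┃50.9 │┃              ░░░░░         ┃ 
┗━━━━━━┗━━━━━━━━━━━━━━━━━━━━━━━━━━━━┛ 
                                      
                                      
                                      
                                      
                                      
                                      
                                      
                                      


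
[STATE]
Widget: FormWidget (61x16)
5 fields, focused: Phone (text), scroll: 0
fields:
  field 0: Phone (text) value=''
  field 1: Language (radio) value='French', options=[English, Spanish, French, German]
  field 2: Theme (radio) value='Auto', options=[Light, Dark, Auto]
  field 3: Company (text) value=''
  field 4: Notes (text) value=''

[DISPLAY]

> Phone:      [                                             ]
  Language:   ( ) English  ( ) Spanish  (●) French  ( ) Germa
  Theme:      ( ) Light  ( ) Dark  (●) Auto                  
  Company:    [                                             ]
  Notes:      [                                             ]
                                                             
                                                             
                                                             
                                                             
                                                             
                                                             
                                                             
                                                             
                                                             
                                                             
                                                             


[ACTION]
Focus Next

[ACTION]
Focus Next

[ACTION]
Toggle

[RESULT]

  Phone:      [                                             ]
  Language:   ( ) English  ( ) Spanish  (●) French  ( ) Germa
> Theme:      ( ) Light  ( ) Dark  (●) Auto                  
  Company:    [                                             ]
  Notes:      [                                             ]
                                                             
                                                             
                                                             
                                                             
                                                             
                                                             
                                                             
                                                             
                                                             
                                                             
                                                             


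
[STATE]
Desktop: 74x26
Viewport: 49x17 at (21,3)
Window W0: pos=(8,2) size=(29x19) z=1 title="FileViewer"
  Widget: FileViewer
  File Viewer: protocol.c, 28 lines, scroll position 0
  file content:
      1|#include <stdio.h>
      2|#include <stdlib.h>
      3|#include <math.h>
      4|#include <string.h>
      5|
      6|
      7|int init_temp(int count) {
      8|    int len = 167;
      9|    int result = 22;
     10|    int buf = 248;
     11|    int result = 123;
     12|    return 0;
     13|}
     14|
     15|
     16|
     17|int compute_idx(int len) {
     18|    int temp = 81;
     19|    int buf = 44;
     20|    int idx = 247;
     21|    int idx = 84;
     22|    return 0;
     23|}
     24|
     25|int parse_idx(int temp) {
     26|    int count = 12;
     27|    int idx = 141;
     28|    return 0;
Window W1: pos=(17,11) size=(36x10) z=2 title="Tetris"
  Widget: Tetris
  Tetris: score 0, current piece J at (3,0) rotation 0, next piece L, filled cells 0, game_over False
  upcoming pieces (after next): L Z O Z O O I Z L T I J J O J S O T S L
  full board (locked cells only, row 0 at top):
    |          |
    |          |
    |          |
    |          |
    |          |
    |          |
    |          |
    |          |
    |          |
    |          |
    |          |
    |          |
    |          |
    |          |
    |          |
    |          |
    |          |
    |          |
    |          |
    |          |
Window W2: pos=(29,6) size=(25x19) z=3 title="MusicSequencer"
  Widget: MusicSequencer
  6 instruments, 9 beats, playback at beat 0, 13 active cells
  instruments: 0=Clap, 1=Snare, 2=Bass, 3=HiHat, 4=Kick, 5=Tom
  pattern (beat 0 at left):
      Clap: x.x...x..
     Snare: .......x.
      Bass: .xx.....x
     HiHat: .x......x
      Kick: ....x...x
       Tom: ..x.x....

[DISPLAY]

               ┃                                 
───────────────┨                                 
dio.h>        ▲┃                                 
dlib.h> ┏━━━━━━━━━━━━━━━━━━━━━━━┓                
th.h>   ┃ MusicSequencer        ┃                
ring.h> ┠───────────────────────┨                
        ┃      ▼12345678        ┃                
        ┃  Clap█·█···█··        ┃                
━━━━━━━━┃ Snare·······█·        ┃                
tris    ┃  Bass·██·····█        ┃                
────────┃ HiHat·█······█        ┃                
       │┃  Kick····█···█        ┃                
       │┃   Tom··█·█····        ┃                
       │┃                       ┃                
       │┃                       ┃                
       │┃                       ┃                
       │┃                       ┃                


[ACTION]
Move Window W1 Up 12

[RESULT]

       │Next:                  ┃                 
       │  ▒                    ┃                 
       │▒▒▒                    ┃                 
       │┏━━━━━━━━━━━━━━━━━━━━━━━┓                
       │┃ MusicSequencer        ┃                
       │┠───────────────────────┨                
━━━━━━━━┃      ▼12345678        ┃                
        ┃  Clap█·█···█··        ┃                
p(int co┃ Snare·······█·        ┃                
= 167;  ┃  Bass·██·····█        ┃                
lt = 22;┃ HiHat·█······█        ┃                
= 248;  ┃  Kick····█···█        ┃                
lt = 123┃   Tom··█·█····        ┃                
;       ┃                       ┃                
        ┃                       ┃                
        ┃                       ┃                
        ┃                       ┃                


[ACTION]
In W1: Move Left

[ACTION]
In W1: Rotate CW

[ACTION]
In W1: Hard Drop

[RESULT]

       │Next:                  ┃                 
       │  ▒                    ┃                 
       │▒▒▒                    ┃                 
█      │┏━━━━━━━━━━━━━━━━━━━━━━━┓                
       │┃ MusicSequencer        ┃                
       │┠───────────────────────┨                
━━━━━━━━┃      ▼12345678        ┃                
        ┃  Clap█·█···█··        ┃                
p(int co┃ Snare·······█·        ┃                
= 167;  ┃  Bass·██·····█        ┃                
lt = 22;┃ HiHat·█······█        ┃                
= 248;  ┃  Kick····█···█        ┃                
lt = 123┃   Tom··█·█····        ┃                
;       ┃                       ┃                
        ┃                       ┃                
        ┃                       ┃                
        ┃                       ┃                


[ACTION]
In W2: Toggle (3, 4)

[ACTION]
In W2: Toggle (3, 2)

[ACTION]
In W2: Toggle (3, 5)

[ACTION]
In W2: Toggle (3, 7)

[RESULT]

       │Next:                  ┃                 
       │  ▒                    ┃                 
       │▒▒▒                    ┃                 
█      │┏━━━━━━━━━━━━━━━━━━━━━━━┓                
       │┃ MusicSequencer        ┃                
       │┠───────────────────────┨                
━━━━━━━━┃      ▼12345678        ┃                
        ┃  Clap█·█···█··        ┃                
p(int co┃ Snare·······█·        ┃                
= 167;  ┃  Bass·██·····█        ┃                
lt = 22;┃ HiHat·██·██·██        ┃                
= 248;  ┃  Kick····█···█        ┃                
lt = 123┃   Tom··█·█····        ┃                
;       ┃                       ┃                
        ┃                       ┃                
        ┃                       ┃                
        ┃                       ┃                


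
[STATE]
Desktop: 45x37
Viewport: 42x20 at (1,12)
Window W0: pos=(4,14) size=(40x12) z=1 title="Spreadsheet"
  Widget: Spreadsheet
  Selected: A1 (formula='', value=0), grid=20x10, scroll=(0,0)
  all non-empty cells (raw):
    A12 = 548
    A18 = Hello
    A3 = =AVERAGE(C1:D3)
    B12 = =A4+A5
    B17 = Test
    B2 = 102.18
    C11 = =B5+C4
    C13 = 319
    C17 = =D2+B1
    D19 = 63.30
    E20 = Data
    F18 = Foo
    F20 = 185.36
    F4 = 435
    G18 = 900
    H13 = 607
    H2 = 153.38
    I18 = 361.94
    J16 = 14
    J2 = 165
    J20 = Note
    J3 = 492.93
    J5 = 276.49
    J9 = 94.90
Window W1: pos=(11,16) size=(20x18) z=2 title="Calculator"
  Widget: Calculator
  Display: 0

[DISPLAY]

                                          
                                          
   ┏━━━━━━━━━━━━━━━━━━━━━━━━━━━━━━━━━━━━━━
   ┃ Spreadsheet                          
   ┠──────┏━━━━━━━━━━━━━━━━━━┓────────────
   ┃A1:   ┃ Calculator       ┃            
   ┃      ┠──────────────────┨     D      
   ┃------┃                 0┃------------
   ┃  1   ┃┌───┬───┬───┬───┐ ┃ 0       0  
   ┃  2   ┃│ 7 │ 8 │ 9 │ ÷ │ ┃ 0       0  
   ┃  3   ┃├───┼───┼───┼───┤ ┃ 0       0  
   ┃  4   ┃│ 4 │ 5 │ 6 │ × │ ┃ 0       0  
   ┃  5   ┃├───┼───┼───┼───┤ ┃ 0       0  
   ┗━━━━━━┃│ 1 │ 2 │ 3 │ - │ ┃━━━━━━━━━━━━
          ┃├───┼───┼───┼───┤ ┃            
          ┃│ 0 │ . │ = │ + │ ┃            
          ┃├───┼───┼───┼───┤ ┃            
          ┃│ C │ MC│ MR│ M+│ ┃            
          ┃└───┴───┴───┴───┘ ┃            
          ┃                  ┃            


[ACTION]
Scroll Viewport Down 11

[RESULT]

   ┃A1:   ┃ Calculator       ┃            
   ┃      ┠──────────────────┨     D      
   ┃------┃                 0┃------------
   ┃  1   ┃┌───┬───┬───┬───┐ ┃ 0       0  
   ┃  2   ┃│ 7 │ 8 │ 9 │ ÷ │ ┃ 0       0  
   ┃  3   ┃├───┼───┼───┼───┤ ┃ 0       0  
   ┃  4   ┃│ 4 │ 5 │ 6 │ × │ ┃ 0       0  
   ┃  5   ┃├───┼───┼───┼───┤ ┃ 0       0  
   ┗━━━━━━┃│ 1 │ 2 │ 3 │ - │ ┃━━━━━━━━━━━━
          ┃├───┼───┼───┼───┤ ┃            
          ┃│ 0 │ . │ = │ + │ ┃            
          ┃├───┼───┼───┼───┤ ┃            
          ┃│ C │ MC│ MR│ M+│ ┃            
          ┃└───┴───┴───┴───┘ ┃            
          ┃                  ┃            
          ┃                  ┃            
          ┗━━━━━━━━━━━━━━━━━━┛            
                                          
                                          
                                          


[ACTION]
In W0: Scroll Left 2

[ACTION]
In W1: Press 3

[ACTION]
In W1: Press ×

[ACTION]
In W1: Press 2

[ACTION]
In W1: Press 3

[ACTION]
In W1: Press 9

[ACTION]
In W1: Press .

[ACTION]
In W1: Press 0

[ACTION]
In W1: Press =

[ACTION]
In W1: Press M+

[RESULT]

   ┃A1:   ┃ Calculator       ┃            
   ┃      ┠──────────────────┨     D      
   ┃------┃               717┃------------
   ┃  1   ┃┌───┬───┬───┬───┐ ┃ 0       0  
   ┃  2   ┃│ 7 │ 8 │ 9 │ ÷ │ ┃ 0       0  
   ┃  3   ┃├───┼───┼───┼───┤ ┃ 0       0  
   ┃  4   ┃│ 4 │ 5 │ 6 │ × │ ┃ 0       0  
   ┃  5   ┃├───┼───┼───┼───┤ ┃ 0       0  
   ┗━━━━━━┃│ 1 │ 2 │ 3 │ - │ ┃━━━━━━━━━━━━
          ┃├───┼───┼───┼───┤ ┃            
          ┃│ 0 │ . │ = │ + │ ┃            
          ┃├───┼───┼───┼───┤ ┃            
          ┃│ C │ MC│ MR│ M+│ ┃            
          ┃└───┴───┴───┴───┘ ┃            
          ┃                  ┃            
          ┃                  ┃            
          ┗━━━━━━━━━━━━━━━━━━┛            
                                          
                                          
                                          
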